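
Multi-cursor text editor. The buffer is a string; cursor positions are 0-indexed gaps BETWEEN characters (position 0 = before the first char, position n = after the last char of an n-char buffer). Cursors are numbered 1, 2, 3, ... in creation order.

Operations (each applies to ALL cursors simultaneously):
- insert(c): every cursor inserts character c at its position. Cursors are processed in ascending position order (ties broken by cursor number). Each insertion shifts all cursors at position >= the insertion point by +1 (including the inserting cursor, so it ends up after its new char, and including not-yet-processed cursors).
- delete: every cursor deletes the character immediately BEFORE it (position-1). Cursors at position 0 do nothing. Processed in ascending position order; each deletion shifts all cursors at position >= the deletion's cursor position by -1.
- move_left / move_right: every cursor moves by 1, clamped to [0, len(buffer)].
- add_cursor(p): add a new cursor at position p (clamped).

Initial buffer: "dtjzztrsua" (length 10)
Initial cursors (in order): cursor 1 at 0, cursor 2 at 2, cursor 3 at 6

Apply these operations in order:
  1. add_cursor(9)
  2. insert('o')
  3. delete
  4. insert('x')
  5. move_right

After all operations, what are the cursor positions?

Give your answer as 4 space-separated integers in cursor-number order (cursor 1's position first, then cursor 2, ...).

After op 1 (add_cursor(9)): buffer="dtjzztrsua" (len 10), cursors c1@0 c2@2 c3@6 c4@9, authorship ..........
After op 2 (insert('o')): buffer="odtojzztorsuoa" (len 14), cursors c1@1 c2@4 c3@9 c4@13, authorship 1..2....3...4.
After op 3 (delete): buffer="dtjzztrsua" (len 10), cursors c1@0 c2@2 c3@6 c4@9, authorship ..........
After op 4 (insert('x')): buffer="xdtxjzztxrsuxa" (len 14), cursors c1@1 c2@4 c3@9 c4@13, authorship 1..2....3...4.
After op 5 (move_right): buffer="xdtxjzztxrsuxa" (len 14), cursors c1@2 c2@5 c3@10 c4@14, authorship 1..2....3...4.

Answer: 2 5 10 14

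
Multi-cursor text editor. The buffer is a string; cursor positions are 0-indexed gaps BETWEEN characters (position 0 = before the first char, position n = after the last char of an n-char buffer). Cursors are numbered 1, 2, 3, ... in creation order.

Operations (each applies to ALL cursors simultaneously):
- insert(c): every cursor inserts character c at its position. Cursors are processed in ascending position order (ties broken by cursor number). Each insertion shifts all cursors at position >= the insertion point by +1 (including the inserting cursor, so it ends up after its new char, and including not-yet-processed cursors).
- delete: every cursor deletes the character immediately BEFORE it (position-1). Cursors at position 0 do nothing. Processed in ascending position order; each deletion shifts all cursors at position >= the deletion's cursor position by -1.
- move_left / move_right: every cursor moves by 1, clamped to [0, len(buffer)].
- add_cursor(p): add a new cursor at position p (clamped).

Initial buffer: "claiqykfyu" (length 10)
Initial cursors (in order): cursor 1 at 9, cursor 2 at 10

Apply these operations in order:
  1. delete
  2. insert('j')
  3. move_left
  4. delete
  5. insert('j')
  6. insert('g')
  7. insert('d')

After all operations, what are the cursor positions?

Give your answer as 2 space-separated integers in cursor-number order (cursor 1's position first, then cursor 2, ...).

After op 1 (delete): buffer="claiqykf" (len 8), cursors c1@8 c2@8, authorship ........
After op 2 (insert('j')): buffer="claiqykfjj" (len 10), cursors c1@10 c2@10, authorship ........12
After op 3 (move_left): buffer="claiqykfjj" (len 10), cursors c1@9 c2@9, authorship ........12
After op 4 (delete): buffer="claiqykj" (len 8), cursors c1@7 c2@7, authorship .......2
After op 5 (insert('j')): buffer="claiqykjjj" (len 10), cursors c1@9 c2@9, authorship .......122
After op 6 (insert('g')): buffer="claiqykjjggj" (len 12), cursors c1@11 c2@11, authorship .......12122
After op 7 (insert('d')): buffer="claiqykjjggddj" (len 14), cursors c1@13 c2@13, authorship .......1212122

Answer: 13 13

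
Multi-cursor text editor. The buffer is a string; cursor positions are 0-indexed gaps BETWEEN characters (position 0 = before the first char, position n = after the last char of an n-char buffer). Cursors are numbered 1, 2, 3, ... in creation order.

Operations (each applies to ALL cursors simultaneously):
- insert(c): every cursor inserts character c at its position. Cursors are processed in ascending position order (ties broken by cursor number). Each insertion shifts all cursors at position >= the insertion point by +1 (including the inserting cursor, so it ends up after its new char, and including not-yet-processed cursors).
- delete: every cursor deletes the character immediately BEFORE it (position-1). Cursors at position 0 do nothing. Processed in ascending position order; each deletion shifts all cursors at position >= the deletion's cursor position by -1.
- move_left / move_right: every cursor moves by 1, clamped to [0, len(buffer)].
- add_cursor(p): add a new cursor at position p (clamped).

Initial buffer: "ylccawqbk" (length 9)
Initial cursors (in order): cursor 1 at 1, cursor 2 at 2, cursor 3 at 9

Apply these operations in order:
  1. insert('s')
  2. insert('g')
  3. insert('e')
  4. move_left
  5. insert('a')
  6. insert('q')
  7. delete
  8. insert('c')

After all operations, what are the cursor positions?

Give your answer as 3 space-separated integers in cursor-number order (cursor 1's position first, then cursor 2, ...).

Answer: 5 11 23

Derivation:
After op 1 (insert('s')): buffer="yslsccawqbks" (len 12), cursors c1@2 c2@4 c3@12, authorship .1.2.......3
After op 2 (insert('g')): buffer="ysglsgccawqbksg" (len 15), cursors c1@3 c2@6 c3@15, authorship .11.22.......33
After op 3 (insert('e')): buffer="ysgelsgeccawqbksge" (len 18), cursors c1@4 c2@8 c3@18, authorship .111.222.......333
After op 4 (move_left): buffer="ysgelsgeccawqbksge" (len 18), cursors c1@3 c2@7 c3@17, authorship .111.222.......333
After op 5 (insert('a')): buffer="ysgaelsgaeccawqbksgae" (len 21), cursors c1@4 c2@9 c3@20, authorship .1111.2222.......3333
After op 6 (insert('q')): buffer="ysgaqelsgaqeccawqbksgaqe" (len 24), cursors c1@5 c2@11 c3@23, authorship .11111.22222.......33333
After op 7 (delete): buffer="ysgaelsgaeccawqbksgae" (len 21), cursors c1@4 c2@9 c3@20, authorship .1111.2222.......3333
After op 8 (insert('c')): buffer="ysgacelsgaceccawqbksgace" (len 24), cursors c1@5 c2@11 c3@23, authorship .11111.22222.......33333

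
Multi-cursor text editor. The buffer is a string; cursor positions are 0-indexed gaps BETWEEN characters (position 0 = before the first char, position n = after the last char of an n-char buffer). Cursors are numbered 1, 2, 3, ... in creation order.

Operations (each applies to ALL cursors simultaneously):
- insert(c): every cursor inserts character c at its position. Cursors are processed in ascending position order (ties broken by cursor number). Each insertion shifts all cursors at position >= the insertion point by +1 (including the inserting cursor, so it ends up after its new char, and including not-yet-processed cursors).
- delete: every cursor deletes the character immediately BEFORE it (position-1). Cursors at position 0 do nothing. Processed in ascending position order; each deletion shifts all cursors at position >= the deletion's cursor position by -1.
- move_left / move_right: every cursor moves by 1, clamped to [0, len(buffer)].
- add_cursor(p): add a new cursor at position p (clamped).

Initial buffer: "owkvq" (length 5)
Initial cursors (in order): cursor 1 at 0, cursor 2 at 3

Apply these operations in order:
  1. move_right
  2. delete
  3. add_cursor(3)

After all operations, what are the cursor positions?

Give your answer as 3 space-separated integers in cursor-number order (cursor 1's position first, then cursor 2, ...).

After op 1 (move_right): buffer="owkvq" (len 5), cursors c1@1 c2@4, authorship .....
After op 2 (delete): buffer="wkq" (len 3), cursors c1@0 c2@2, authorship ...
After op 3 (add_cursor(3)): buffer="wkq" (len 3), cursors c1@0 c2@2 c3@3, authorship ...

Answer: 0 2 3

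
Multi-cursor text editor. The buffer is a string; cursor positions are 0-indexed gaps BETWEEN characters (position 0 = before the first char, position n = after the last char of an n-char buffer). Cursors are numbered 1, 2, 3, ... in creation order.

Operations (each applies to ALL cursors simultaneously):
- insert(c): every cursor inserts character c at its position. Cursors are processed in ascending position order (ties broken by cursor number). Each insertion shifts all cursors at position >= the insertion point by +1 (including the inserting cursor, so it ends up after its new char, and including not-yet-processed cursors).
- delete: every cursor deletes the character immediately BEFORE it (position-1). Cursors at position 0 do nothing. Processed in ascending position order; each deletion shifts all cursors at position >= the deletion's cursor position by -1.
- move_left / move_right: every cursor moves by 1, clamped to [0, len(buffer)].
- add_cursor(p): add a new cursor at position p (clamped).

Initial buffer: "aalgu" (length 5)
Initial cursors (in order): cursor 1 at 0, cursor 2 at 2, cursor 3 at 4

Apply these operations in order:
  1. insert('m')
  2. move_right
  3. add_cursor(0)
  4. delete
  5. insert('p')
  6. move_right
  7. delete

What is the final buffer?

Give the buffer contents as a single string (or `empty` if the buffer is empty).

After op 1 (insert('m')): buffer="maamlgmu" (len 8), cursors c1@1 c2@4 c3@7, authorship 1..2..3.
After op 2 (move_right): buffer="maamlgmu" (len 8), cursors c1@2 c2@5 c3@8, authorship 1..2..3.
After op 3 (add_cursor(0)): buffer="maamlgmu" (len 8), cursors c4@0 c1@2 c2@5 c3@8, authorship 1..2..3.
After op 4 (delete): buffer="mamgm" (len 5), cursors c4@0 c1@1 c2@3 c3@5, authorship 1.2.3
After op 5 (insert('p')): buffer="pmpampgmp" (len 9), cursors c4@1 c1@3 c2@6 c3@9, authorship 411.22.33
After op 6 (move_right): buffer="pmpampgmp" (len 9), cursors c4@2 c1@4 c2@7 c3@9, authorship 411.22.33
After op 7 (delete): buffer="ppmpm" (len 5), cursors c4@1 c1@2 c2@4 c3@5, authorship 41223

Answer: ppmpm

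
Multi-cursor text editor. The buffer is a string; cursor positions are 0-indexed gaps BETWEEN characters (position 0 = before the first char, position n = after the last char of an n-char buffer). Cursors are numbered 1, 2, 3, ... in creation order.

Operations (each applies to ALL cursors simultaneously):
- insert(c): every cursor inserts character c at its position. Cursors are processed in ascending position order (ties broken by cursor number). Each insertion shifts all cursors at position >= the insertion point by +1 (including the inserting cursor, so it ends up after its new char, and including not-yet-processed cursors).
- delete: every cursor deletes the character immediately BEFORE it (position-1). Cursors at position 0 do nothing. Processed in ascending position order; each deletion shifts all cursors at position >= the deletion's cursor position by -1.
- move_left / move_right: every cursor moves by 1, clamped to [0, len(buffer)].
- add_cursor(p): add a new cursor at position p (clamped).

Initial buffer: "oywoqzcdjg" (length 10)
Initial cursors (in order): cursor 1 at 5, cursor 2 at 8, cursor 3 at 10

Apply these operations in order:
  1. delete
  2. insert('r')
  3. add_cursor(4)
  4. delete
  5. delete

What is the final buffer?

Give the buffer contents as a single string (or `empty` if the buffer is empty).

Answer: oz

Derivation:
After op 1 (delete): buffer="oywozcj" (len 7), cursors c1@4 c2@6 c3@7, authorship .......
After op 2 (insert('r')): buffer="oyworzcrjr" (len 10), cursors c1@5 c2@8 c3@10, authorship ....1..2.3
After op 3 (add_cursor(4)): buffer="oyworzcrjr" (len 10), cursors c4@4 c1@5 c2@8 c3@10, authorship ....1..2.3
After op 4 (delete): buffer="oywzcj" (len 6), cursors c1@3 c4@3 c2@5 c3@6, authorship ......
After op 5 (delete): buffer="oz" (len 2), cursors c1@1 c4@1 c2@2 c3@2, authorship ..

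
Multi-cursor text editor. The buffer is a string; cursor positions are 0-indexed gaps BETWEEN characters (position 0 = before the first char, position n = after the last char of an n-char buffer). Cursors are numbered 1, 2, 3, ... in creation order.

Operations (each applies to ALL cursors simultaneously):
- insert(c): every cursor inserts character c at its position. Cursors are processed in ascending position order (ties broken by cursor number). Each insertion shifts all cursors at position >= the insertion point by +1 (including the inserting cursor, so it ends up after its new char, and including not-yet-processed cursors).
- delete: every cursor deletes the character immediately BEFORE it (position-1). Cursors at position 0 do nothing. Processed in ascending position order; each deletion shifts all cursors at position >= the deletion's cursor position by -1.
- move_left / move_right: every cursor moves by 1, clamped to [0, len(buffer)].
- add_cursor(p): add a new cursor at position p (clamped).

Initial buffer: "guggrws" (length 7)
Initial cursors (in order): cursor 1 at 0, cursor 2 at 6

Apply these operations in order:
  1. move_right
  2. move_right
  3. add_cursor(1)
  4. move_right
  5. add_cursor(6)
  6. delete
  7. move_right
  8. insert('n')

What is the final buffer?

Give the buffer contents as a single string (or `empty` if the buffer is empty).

Answer: ggnnrnn

Derivation:
After op 1 (move_right): buffer="guggrws" (len 7), cursors c1@1 c2@7, authorship .......
After op 2 (move_right): buffer="guggrws" (len 7), cursors c1@2 c2@7, authorship .......
After op 3 (add_cursor(1)): buffer="guggrws" (len 7), cursors c3@1 c1@2 c2@7, authorship .......
After op 4 (move_right): buffer="guggrws" (len 7), cursors c3@2 c1@3 c2@7, authorship .......
After op 5 (add_cursor(6)): buffer="guggrws" (len 7), cursors c3@2 c1@3 c4@6 c2@7, authorship .......
After op 6 (delete): buffer="ggr" (len 3), cursors c1@1 c3@1 c2@3 c4@3, authorship ...
After op 7 (move_right): buffer="ggr" (len 3), cursors c1@2 c3@2 c2@3 c4@3, authorship ...
After op 8 (insert('n')): buffer="ggnnrnn" (len 7), cursors c1@4 c3@4 c2@7 c4@7, authorship ..13.24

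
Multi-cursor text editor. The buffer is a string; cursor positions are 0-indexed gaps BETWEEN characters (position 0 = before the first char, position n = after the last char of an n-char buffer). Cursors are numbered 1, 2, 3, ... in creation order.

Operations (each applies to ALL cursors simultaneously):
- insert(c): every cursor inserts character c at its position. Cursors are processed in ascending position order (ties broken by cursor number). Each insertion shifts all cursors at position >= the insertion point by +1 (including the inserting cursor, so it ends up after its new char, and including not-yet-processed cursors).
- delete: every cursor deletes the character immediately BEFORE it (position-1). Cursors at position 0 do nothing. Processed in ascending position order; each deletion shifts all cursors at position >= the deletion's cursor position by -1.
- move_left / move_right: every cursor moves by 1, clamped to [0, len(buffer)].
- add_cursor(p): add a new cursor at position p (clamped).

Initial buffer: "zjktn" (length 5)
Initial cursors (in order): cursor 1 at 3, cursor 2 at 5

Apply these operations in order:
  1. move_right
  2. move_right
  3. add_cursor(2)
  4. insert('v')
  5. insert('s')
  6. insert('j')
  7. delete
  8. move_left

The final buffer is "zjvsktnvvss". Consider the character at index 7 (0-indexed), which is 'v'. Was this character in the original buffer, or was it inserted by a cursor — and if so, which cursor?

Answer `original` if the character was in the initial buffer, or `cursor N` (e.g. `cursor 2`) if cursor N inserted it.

After op 1 (move_right): buffer="zjktn" (len 5), cursors c1@4 c2@5, authorship .....
After op 2 (move_right): buffer="zjktn" (len 5), cursors c1@5 c2@5, authorship .....
After op 3 (add_cursor(2)): buffer="zjktn" (len 5), cursors c3@2 c1@5 c2@5, authorship .....
After op 4 (insert('v')): buffer="zjvktnvv" (len 8), cursors c3@3 c1@8 c2@8, authorship ..3...12
After op 5 (insert('s')): buffer="zjvsktnvvss" (len 11), cursors c3@4 c1@11 c2@11, authorship ..33...1212
After op 6 (insert('j')): buffer="zjvsjktnvvssjj" (len 14), cursors c3@5 c1@14 c2@14, authorship ..333...121212
After op 7 (delete): buffer="zjvsktnvvss" (len 11), cursors c3@4 c1@11 c2@11, authorship ..33...1212
After op 8 (move_left): buffer="zjvsktnvvss" (len 11), cursors c3@3 c1@10 c2@10, authorship ..33...1212
Authorship (.=original, N=cursor N): . . 3 3 . . . 1 2 1 2
Index 7: author = 1

Answer: cursor 1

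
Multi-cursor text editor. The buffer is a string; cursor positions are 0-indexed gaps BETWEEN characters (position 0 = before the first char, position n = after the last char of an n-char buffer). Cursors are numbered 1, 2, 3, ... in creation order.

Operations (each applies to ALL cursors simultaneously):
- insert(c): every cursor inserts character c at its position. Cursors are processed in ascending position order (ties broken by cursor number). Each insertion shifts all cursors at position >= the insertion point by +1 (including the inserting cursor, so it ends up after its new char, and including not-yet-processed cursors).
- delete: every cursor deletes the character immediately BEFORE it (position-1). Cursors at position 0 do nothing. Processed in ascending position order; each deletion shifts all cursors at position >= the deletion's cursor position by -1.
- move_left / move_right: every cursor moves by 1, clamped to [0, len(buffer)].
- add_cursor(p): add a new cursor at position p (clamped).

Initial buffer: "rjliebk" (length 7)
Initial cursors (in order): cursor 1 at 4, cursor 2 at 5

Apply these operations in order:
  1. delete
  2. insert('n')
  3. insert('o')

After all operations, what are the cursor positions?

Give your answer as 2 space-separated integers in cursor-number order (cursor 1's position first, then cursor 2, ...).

After op 1 (delete): buffer="rjlbk" (len 5), cursors c1@3 c2@3, authorship .....
After op 2 (insert('n')): buffer="rjlnnbk" (len 7), cursors c1@5 c2@5, authorship ...12..
After op 3 (insert('o')): buffer="rjlnnoobk" (len 9), cursors c1@7 c2@7, authorship ...1212..

Answer: 7 7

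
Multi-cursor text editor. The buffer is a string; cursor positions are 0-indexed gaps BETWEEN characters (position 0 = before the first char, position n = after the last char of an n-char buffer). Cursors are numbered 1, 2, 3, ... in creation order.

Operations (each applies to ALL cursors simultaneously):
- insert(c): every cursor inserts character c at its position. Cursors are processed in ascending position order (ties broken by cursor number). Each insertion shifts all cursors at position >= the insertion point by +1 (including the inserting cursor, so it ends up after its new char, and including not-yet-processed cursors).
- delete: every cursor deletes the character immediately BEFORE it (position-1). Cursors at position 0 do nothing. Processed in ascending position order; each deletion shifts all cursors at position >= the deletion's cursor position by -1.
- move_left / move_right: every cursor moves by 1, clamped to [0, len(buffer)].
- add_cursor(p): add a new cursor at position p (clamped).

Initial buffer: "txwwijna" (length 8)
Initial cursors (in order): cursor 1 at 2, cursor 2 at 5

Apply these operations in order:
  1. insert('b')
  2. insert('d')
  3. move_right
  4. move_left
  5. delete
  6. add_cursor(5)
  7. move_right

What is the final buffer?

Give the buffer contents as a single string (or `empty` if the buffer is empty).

Answer: txbwwibjna

Derivation:
After op 1 (insert('b')): buffer="txbwwibjna" (len 10), cursors c1@3 c2@7, authorship ..1...2...
After op 2 (insert('d')): buffer="txbdwwibdjna" (len 12), cursors c1@4 c2@9, authorship ..11...22...
After op 3 (move_right): buffer="txbdwwibdjna" (len 12), cursors c1@5 c2@10, authorship ..11...22...
After op 4 (move_left): buffer="txbdwwibdjna" (len 12), cursors c1@4 c2@9, authorship ..11...22...
After op 5 (delete): buffer="txbwwibjna" (len 10), cursors c1@3 c2@7, authorship ..1...2...
After op 6 (add_cursor(5)): buffer="txbwwibjna" (len 10), cursors c1@3 c3@5 c2@7, authorship ..1...2...
After op 7 (move_right): buffer="txbwwibjna" (len 10), cursors c1@4 c3@6 c2@8, authorship ..1...2...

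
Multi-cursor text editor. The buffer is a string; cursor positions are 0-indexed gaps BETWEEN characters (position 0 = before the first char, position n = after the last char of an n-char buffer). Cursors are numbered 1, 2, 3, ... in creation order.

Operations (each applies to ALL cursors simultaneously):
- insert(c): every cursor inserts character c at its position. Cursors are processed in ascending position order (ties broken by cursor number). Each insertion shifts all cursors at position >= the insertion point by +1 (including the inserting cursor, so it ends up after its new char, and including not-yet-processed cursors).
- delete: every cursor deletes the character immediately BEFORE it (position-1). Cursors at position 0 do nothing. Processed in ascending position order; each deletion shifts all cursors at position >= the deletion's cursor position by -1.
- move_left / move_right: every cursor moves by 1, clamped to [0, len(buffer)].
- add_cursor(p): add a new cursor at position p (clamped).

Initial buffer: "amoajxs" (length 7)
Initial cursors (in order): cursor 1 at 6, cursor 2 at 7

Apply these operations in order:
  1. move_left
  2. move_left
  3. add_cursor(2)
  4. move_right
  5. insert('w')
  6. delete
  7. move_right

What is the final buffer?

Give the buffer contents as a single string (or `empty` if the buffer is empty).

After op 1 (move_left): buffer="amoajxs" (len 7), cursors c1@5 c2@6, authorship .......
After op 2 (move_left): buffer="amoajxs" (len 7), cursors c1@4 c2@5, authorship .......
After op 3 (add_cursor(2)): buffer="amoajxs" (len 7), cursors c3@2 c1@4 c2@5, authorship .......
After op 4 (move_right): buffer="amoajxs" (len 7), cursors c3@3 c1@5 c2@6, authorship .......
After op 5 (insert('w')): buffer="amowajwxws" (len 10), cursors c3@4 c1@7 c2@9, authorship ...3..1.2.
After op 6 (delete): buffer="amoajxs" (len 7), cursors c3@3 c1@5 c2@6, authorship .......
After op 7 (move_right): buffer="amoajxs" (len 7), cursors c3@4 c1@6 c2@7, authorship .......

Answer: amoajxs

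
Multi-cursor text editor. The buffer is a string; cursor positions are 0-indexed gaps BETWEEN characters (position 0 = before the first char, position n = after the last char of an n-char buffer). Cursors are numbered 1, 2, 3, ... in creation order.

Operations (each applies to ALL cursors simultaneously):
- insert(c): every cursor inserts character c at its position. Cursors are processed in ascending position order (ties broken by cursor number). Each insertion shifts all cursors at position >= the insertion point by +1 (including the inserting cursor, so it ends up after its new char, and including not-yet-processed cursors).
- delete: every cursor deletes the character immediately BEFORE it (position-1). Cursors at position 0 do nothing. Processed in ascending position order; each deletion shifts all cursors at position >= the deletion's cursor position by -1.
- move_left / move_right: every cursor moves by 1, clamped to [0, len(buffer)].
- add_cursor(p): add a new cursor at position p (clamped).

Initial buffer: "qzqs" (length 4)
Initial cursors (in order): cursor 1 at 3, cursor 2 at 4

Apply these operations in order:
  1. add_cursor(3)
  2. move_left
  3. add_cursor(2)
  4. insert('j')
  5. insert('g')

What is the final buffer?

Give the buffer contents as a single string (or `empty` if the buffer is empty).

After op 1 (add_cursor(3)): buffer="qzqs" (len 4), cursors c1@3 c3@3 c2@4, authorship ....
After op 2 (move_left): buffer="qzqs" (len 4), cursors c1@2 c3@2 c2@3, authorship ....
After op 3 (add_cursor(2)): buffer="qzqs" (len 4), cursors c1@2 c3@2 c4@2 c2@3, authorship ....
After op 4 (insert('j')): buffer="qzjjjqjs" (len 8), cursors c1@5 c3@5 c4@5 c2@7, authorship ..134.2.
After op 5 (insert('g')): buffer="qzjjjgggqjgs" (len 12), cursors c1@8 c3@8 c4@8 c2@11, authorship ..134134.22.

Answer: qzjjjgggqjgs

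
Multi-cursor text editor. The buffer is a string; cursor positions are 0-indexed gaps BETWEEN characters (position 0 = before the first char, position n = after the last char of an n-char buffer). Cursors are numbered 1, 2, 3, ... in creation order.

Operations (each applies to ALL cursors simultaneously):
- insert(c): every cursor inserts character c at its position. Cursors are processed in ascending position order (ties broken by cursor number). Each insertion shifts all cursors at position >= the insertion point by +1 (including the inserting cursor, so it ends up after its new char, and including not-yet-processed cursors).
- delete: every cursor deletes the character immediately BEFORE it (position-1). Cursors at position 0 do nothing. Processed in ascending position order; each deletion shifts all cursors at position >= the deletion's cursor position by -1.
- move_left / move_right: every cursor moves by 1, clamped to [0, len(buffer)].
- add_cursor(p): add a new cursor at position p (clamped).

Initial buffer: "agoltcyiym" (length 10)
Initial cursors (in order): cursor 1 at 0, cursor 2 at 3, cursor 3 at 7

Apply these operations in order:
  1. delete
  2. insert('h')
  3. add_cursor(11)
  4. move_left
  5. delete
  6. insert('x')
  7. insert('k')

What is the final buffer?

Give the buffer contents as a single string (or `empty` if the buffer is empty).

Answer: xkhaxkhltxkhixkm

Derivation:
After op 1 (delete): buffer="agltciym" (len 8), cursors c1@0 c2@2 c3@5, authorship ........
After op 2 (insert('h')): buffer="haghltchiym" (len 11), cursors c1@1 c2@4 c3@8, authorship 1..2...3...
After op 3 (add_cursor(11)): buffer="haghltchiym" (len 11), cursors c1@1 c2@4 c3@8 c4@11, authorship 1..2...3...
After op 4 (move_left): buffer="haghltchiym" (len 11), cursors c1@0 c2@3 c3@7 c4@10, authorship 1..2...3...
After op 5 (delete): buffer="hahlthim" (len 8), cursors c1@0 c2@2 c3@5 c4@7, authorship 1.2..3..
After op 6 (insert('x')): buffer="xhaxhltxhixm" (len 12), cursors c1@1 c2@4 c3@8 c4@11, authorship 11.22..33.4.
After op 7 (insert('k')): buffer="xkhaxkhltxkhixkm" (len 16), cursors c1@2 c2@6 c3@11 c4@15, authorship 111.222..333.44.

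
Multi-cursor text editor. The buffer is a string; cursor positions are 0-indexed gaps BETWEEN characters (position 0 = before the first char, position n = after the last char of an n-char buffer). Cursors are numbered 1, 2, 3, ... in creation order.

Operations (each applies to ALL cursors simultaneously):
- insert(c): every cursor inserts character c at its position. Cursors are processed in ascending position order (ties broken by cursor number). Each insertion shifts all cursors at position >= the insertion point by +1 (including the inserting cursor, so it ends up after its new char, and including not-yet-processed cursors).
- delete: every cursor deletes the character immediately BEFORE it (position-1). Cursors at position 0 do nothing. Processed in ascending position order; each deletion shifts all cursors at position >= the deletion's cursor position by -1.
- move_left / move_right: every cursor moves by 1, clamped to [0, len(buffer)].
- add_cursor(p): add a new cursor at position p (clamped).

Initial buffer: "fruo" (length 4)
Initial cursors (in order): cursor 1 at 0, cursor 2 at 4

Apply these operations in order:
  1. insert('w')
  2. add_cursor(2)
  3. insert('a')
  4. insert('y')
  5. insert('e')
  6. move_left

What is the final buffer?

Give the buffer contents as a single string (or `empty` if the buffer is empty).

Answer: wayefayeruowaye

Derivation:
After op 1 (insert('w')): buffer="wfruow" (len 6), cursors c1@1 c2@6, authorship 1....2
After op 2 (add_cursor(2)): buffer="wfruow" (len 6), cursors c1@1 c3@2 c2@6, authorship 1....2
After op 3 (insert('a')): buffer="wafaruowa" (len 9), cursors c1@2 c3@4 c2@9, authorship 11.3...22
After op 4 (insert('y')): buffer="wayfayruoway" (len 12), cursors c1@3 c3@6 c2@12, authorship 111.33...222
After op 5 (insert('e')): buffer="wayefayeruowaye" (len 15), cursors c1@4 c3@8 c2@15, authorship 1111.333...2222
After op 6 (move_left): buffer="wayefayeruowaye" (len 15), cursors c1@3 c3@7 c2@14, authorship 1111.333...2222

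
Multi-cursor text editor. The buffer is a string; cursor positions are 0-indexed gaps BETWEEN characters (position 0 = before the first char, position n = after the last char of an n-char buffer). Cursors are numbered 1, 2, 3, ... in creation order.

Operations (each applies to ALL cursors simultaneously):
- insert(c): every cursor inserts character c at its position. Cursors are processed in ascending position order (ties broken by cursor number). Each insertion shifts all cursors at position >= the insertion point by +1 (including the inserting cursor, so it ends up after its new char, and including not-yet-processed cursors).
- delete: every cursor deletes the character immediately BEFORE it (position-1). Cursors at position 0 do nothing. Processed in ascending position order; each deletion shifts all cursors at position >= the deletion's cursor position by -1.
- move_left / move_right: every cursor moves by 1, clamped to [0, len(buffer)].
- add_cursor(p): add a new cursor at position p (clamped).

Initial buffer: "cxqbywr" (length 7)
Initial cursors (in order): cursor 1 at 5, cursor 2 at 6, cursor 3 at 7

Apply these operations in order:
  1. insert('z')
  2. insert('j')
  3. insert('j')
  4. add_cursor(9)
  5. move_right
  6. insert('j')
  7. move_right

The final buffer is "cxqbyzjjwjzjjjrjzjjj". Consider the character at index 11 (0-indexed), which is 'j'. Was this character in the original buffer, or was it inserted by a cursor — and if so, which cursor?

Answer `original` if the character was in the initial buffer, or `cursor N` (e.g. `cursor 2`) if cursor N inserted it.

After op 1 (insert('z')): buffer="cxqbyzwzrz" (len 10), cursors c1@6 c2@8 c3@10, authorship .....1.2.3
After op 2 (insert('j')): buffer="cxqbyzjwzjrzj" (len 13), cursors c1@7 c2@10 c3@13, authorship .....11.22.33
After op 3 (insert('j')): buffer="cxqbyzjjwzjjrzjj" (len 16), cursors c1@8 c2@12 c3@16, authorship .....111.222.333
After op 4 (add_cursor(9)): buffer="cxqbyzjjwzjjrzjj" (len 16), cursors c1@8 c4@9 c2@12 c3@16, authorship .....111.222.333
After op 5 (move_right): buffer="cxqbyzjjwzjjrzjj" (len 16), cursors c1@9 c4@10 c2@13 c3@16, authorship .....111.222.333
After op 6 (insert('j')): buffer="cxqbyzjjwjzjjjrjzjjj" (len 20), cursors c1@10 c4@12 c2@16 c3@20, authorship .....111.12422.23333
After op 7 (move_right): buffer="cxqbyzjjwjzjjjrjzjjj" (len 20), cursors c1@11 c4@13 c2@17 c3@20, authorship .....111.12422.23333
Authorship (.=original, N=cursor N): . . . . . 1 1 1 . 1 2 4 2 2 . 2 3 3 3 3
Index 11: author = 4

Answer: cursor 4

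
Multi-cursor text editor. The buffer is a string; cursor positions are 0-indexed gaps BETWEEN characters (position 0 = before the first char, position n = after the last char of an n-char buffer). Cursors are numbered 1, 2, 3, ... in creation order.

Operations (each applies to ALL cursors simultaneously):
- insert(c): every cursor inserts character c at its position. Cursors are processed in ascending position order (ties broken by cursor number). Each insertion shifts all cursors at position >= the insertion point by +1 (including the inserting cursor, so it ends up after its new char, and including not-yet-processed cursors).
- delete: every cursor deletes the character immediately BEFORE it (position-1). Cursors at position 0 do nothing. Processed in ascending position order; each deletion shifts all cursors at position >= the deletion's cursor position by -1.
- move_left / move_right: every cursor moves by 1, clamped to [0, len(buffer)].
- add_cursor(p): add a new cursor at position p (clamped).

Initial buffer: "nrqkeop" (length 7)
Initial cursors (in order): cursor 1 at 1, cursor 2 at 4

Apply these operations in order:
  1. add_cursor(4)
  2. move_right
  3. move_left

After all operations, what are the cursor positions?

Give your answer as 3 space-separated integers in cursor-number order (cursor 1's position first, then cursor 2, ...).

Answer: 1 4 4

Derivation:
After op 1 (add_cursor(4)): buffer="nrqkeop" (len 7), cursors c1@1 c2@4 c3@4, authorship .......
After op 2 (move_right): buffer="nrqkeop" (len 7), cursors c1@2 c2@5 c3@5, authorship .......
After op 3 (move_left): buffer="nrqkeop" (len 7), cursors c1@1 c2@4 c3@4, authorship .......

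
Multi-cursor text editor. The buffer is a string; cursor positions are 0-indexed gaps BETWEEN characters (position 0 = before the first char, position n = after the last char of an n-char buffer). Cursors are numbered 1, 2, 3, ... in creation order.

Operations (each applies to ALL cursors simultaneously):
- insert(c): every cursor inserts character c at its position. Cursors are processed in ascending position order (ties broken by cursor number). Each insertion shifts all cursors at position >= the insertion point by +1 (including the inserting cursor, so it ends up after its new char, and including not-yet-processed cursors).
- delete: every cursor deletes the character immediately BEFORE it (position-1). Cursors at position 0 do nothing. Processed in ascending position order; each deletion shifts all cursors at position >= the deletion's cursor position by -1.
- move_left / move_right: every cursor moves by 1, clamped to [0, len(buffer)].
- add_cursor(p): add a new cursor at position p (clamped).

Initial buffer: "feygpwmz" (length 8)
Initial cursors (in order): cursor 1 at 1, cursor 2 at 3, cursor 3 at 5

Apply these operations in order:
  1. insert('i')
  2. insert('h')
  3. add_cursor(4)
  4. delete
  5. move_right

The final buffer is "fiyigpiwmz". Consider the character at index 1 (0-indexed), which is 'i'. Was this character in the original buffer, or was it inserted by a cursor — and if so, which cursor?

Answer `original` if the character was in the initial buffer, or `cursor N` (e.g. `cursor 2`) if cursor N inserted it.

After op 1 (insert('i')): buffer="fieyigpiwmz" (len 11), cursors c1@2 c2@5 c3@8, authorship .1..2..3...
After op 2 (insert('h')): buffer="fiheyihgpihwmz" (len 14), cursors c1@3 c2@7 c3@11, authorship .11..22..33...
After op 3 (add_cursor(4)): buffer="fiheyihgpihwmz" (len 14), cursors c1@3 c4@4 c2@7 c3@11, authorship .11..22..33...
After op 4 (delete): buffer="fiyigpiwmz" (len 10), cursors c1@2 c4@2 c2@4 c3@7, authorship .1.2..3...
After op 5 (move_right): buffer="fiyigpiwmz" (len 10), cursors c1@3 c4@3 c2@5 c3@8, authorship .1.2..3...
Authorship (.=original, N=cursor N): . 1 . 2 . . 3 . . .
Index 1: author = 1

Answer: cursor 1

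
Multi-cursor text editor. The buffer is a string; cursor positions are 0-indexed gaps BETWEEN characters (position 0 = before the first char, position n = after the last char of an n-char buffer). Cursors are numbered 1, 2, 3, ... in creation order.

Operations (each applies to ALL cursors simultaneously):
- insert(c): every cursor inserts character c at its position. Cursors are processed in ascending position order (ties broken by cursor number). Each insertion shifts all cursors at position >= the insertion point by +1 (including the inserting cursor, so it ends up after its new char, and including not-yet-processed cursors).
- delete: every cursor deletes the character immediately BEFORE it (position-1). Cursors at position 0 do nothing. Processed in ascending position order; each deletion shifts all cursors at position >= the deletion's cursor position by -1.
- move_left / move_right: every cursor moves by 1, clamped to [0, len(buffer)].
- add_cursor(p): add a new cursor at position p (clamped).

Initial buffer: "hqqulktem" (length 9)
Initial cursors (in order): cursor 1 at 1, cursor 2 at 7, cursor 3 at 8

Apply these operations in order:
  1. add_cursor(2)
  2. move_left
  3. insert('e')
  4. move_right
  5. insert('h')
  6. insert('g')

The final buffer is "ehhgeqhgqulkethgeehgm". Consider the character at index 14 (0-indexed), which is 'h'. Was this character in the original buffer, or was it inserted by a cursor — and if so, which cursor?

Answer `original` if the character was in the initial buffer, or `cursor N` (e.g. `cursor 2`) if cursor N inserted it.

After op 1 (add_cursor(2)): buffer="hqqulktem" (len 9), cursors c1@1 c4@2 c2@7 c3@8, authorship .........
After op 2 (move_left): buffer="hqqulktem" (len 9), cursors c1@0 c4@1 c2@6 c3@7, authorship .........
After op 3 (insert('e')): buffer="eheqqulketeem" (len 13), cursors c1@1 c4@3 c2@9 c3@11, authorship 1.4.....2.3..
After op 4 (move_right): buffer="eheqqulketeem" (len 13), cursors c1@2 c4@4 c2@10 c3@12, authorship 1.4.....2.3..
After op 5 (insert('h')): buffer="ehheqhqulketheehm" (len 17), cursors c1@3 c4@6 c2@13 c3@16, authorship 1.14.4....2.23.3.
After op 6 (insert('g')): buffer="ehhgeqhgqulkethgeehgm" (len 21), cursors c1@4 c4@8 c2@16 c3@20, authorship 1.114.44....2.223.33.
Authorship (.=original, N=cursor N): 1 . 1 1 4 . 4 4 . . . . 2 . 2 2 3 . 3 3 .
Index 14: author = 2

Answer: cursor 2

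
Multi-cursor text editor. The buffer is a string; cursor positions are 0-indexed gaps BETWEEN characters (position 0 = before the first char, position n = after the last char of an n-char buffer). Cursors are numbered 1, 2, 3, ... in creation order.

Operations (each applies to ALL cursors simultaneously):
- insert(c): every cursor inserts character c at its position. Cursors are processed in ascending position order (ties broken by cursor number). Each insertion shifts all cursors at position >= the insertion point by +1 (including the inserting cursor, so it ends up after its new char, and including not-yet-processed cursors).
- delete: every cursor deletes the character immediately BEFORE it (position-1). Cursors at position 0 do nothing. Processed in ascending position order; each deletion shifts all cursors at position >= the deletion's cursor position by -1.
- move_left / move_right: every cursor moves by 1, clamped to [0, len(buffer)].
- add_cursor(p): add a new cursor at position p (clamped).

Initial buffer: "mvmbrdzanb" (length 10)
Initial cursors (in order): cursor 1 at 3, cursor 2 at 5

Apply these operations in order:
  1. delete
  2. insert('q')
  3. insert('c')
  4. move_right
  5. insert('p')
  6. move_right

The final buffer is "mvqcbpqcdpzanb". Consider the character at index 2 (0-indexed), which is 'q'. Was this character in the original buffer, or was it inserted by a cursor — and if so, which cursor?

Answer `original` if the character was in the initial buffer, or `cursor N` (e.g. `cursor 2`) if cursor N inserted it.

After op 1 (delete): buffer="mvbdzanb" (len 8), cursors c1@2 c2@3, authorship ........
After op 2 (insert('q')): buffer="mvqbqdzanb" (len 10), cursors c1@3 c2@5, authorship ..1.2.....
After op 3 (insert('c')): buffer="mvqcbqcdzanb" (len 12), cursors c1@4 c2@7, authorship ..11.22.....
After op 4 (move_right): buffer="mvqcbqcdzanb" (len 12), cursors c1@5 c2@8, authorship ..11.22.....
After op 5 (insert('p')): buffer="mvqcbpqcdpzanb" (len 14), cursors c1@6 c2@10, authorship ..11.122.2....
After op 6 (move_right): buffer="mvqcbpqcdpzanb" (len 14), cursors c1@7 c2@11, authorship ..11.122.2....
Authorship (.=original, N=cursor N): . . 1 1 . 1 2 2 . 2 . . . .
Index 2: author = 1

Answer: cursor 1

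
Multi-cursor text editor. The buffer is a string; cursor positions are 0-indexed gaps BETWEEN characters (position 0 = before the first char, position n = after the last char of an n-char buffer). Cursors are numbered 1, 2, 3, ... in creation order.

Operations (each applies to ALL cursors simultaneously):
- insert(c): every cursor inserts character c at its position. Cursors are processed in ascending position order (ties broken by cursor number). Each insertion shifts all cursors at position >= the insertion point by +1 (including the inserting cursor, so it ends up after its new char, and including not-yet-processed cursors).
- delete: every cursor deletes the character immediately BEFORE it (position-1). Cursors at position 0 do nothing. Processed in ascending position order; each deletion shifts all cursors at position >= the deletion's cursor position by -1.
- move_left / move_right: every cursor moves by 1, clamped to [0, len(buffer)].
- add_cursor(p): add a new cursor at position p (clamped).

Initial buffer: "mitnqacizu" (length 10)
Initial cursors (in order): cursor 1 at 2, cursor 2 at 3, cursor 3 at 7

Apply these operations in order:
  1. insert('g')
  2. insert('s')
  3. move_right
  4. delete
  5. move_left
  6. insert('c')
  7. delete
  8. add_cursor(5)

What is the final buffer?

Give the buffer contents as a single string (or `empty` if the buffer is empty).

After op 1 (insert('g')): buffer="migtgnqacgizu" (len 13), cursors c1@3 c2@5 c3@10, authorship ..1.2....3...
After op 2 (insert('s')): buffer="migstgsnqacgsizu" (len 16), cursors c1@4 c2@7 c3@13, authorship ..11.22....33...
After op 3 (move_right): buffer="migstgsnqacgsizu" (len 16), cursors c1@5 c2@8 c3@14, authorship ..11.22....33...
After op 4 (delete): buffer="migsgsqacgszu" (len 13), cursors c1@4 c2@6 c3@11, authorship ..1122...33..
After op 5 (move_left): buffer="migsgsqacgszu" (len 13), cursors c1@3 c2@5 c3@10, authorship ..1122...33..
After op 6 (insert('c')): buffer="migcsgcsqacgcszu" (len 16), cursors c1@4 c2@7 c3@13, authorship ..111222...333..
After op 7 (delete): buffer="migsgsqacgszu" (len 13), cursors c1@3 c2@5 c3@10, authorship ..1122...33..
After op 8 (add_cursor(5)): buffer="migsgsqacgszu" (len 13), cursors c1@3 c2@5 c4@5 c3@10, authorship ..1122...33..

Answer: migsgsqacgszu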